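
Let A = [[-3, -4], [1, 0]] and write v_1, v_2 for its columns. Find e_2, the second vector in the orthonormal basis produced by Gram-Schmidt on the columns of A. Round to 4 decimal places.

e_2 = (-0.3162, -0.9487)

e_1 = v_1/‖v_1‖ = (-3, 1)/3.1623 = (-0.9487, 0.3162).
r_{12} = e_1·v_2 = 3.7947.
u_2 = v_2 − 3.7947·e_1 = (-0.4000, -1.2000).
‖u_2‖ = 1.2649, so e_2 = (-0.3162, -0.9487).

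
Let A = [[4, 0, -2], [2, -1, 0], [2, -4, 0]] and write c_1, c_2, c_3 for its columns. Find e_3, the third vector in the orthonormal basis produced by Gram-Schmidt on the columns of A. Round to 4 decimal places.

e_1 = c_1/‖c_1‖ = (4, 2, 2)/4.8990 = (0.8165, 0.4082, 0.4082).
r_{12} = e_1·c_2 = -2.0412.
u_2 = c_2 + 2.0412·e_1 = (1.6667, -0.1667, -3.1667).
‖u_2‖ = 3.5824, so e_2 = (0.4652, -0.0465, -0.8840).
r_{13} = e_1·c_3 = -1.6330; r_{23} = e_2·c_3 = -0.9305.
u_3 = c_3 + 1.6330·e_1 + 0.9305·e_2 = (-0.2338, 0.6234, -0.1558).
‖u_3‖ = 0.6838, so e_3 = (-0.3419, 0.9117, -0.2279).

e_3 = (-0.3419, 0.9117, -0.2279)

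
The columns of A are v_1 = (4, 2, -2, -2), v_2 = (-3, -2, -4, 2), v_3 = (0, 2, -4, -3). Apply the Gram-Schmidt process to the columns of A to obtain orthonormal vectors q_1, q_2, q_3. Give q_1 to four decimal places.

v_1 = (4, 2, -2, -2); ‖v_1‖ = 5.2915, so q_1 = (0.7559, 0.3780, -0.3780, -0.3780).

q_1 = (0.7559, 0.3780, -0.3780, -0.3780)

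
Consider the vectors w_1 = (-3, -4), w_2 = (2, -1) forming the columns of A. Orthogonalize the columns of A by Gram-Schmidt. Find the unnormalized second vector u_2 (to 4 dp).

w_1 = (-3, -4); ‖w_1‖ = 5.0000, so q_1 = (-0.6000, -0.8000).
q_1·w_2 = (-0.6000)·2 + (-0.8000)·(-1) = -0.4000.
u_2 = w_2 + 0.4000·q_1 = (1.7600, -1.3200).

u_2 = (1.7600, -1.3200)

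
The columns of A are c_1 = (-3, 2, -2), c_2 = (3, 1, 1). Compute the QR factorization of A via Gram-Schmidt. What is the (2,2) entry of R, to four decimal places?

q_1 = c_1/‖c_1‖ = (-3, 2, -2)/4.1231 = (-0.7276, 0.4851, -0.4851).
r_{12} = q_1·c_2 = -2.1828.
u_2 = c_2 + 2.1828·q_1 = (1.4118, 2.0588, -0.0588).
r_{22} = ‖u_2‖ = 2.4971.

r_{22} = 2.4971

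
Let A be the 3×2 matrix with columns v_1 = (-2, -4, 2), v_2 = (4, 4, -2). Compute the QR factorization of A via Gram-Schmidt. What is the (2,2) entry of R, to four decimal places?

r_{22} = 1.8257

v_1 = (-2, -4, 2); ‖v_1‖ = 4.8990, so q_1 = (-0.4082, -0.8165, 0.4082).
q_1·v_2 = (-0.4082)·4 + (-0.8165)·4 + 0.4082·(-2) = -5.7155.
u_2 = v_2 + 5.7155·q_1 = (1.6667, -0.6667, 0.3333).
r_{22} = ‖u_2‖ = 1.8257.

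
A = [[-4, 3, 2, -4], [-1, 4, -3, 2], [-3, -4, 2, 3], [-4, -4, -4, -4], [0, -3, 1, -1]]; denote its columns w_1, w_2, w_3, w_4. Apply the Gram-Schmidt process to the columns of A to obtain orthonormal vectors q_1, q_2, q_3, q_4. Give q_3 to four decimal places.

q_3 = (0.4569, -0.4703, 0.3873, -0.6298, 0.1531)

w_1 = (-4, -1, -3, -4, 0); ‖w_1‖ = 6.4807, so q_1 = (-0.6172, -0.1543, -0.4629, -0.6172, 0.0000).
q_1·w_2 = (-0.6172)·3 + (-0.1543)·4 + (-0.4629)·(-4) + (-0.6172)·(-4) + 0.0000·(-3) = 1.8516.
u_2 = w_2 − 1.8516·q_1 = (4.1429, 4.2857, -3.1429, -2.8571, -3.0000).
‖u_2‖ = 7.9102, so q_2 = (0.5237, 0.5418, -0.3973, -0.3612, -0.3793).
q_1·w_3 = (-0.6172)·2 + (-0.1543)·(-3) + (-0.4629)·2 + (-0.6172)·(-4) + 0.0000·1 = 0.7715; q_2·w_3 = 0.5237·2 + 0.5418·(-3) + (-0.3973)·2 + (-0.3612)·(-4) + (-0.3793)·1 = -0.3070.
u_3 = w_3 − 0.7715·q_1 + 0.3070·q_2 = (2.6370, -2.7146, 2.2352, -3.6347, 0.8836).
‖u_3‖ = 5.7715, so q_3 = (0.4569, -0.4703, 0.3873, -0.6298, 0.1531).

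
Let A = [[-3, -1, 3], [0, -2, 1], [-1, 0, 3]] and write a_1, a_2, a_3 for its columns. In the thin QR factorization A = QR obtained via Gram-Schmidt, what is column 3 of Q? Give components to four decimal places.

q_3 = (-0.3123, 0.1562, 0.9370)

a_1 = (-3, 0, -1); ‖a_1‖ = 3.1623, so q_1 = (-0.9487, 0.0000, -0.3162).
q_1·a_2 = (-0.9487)·(-1) + 0.0000·(-2) + (-0.3162)·0 = 0.9487.
u_2 = a_2 − 0.9487·q_1 = (-0.1000, -2.0000, 0.3000).
‖u_2‖ = 2.0248, so q_2 = (-0.0494, -0.9877, 0.1482).
q_1·a_3 = (-0.9487)·3 + 0.0000·1 + (-0.3162)·3 = -3.7947; q_2·a_3 = (-0.0494)·3 + (-0.9877)·1 + 0.1482·3 = -0.6914.
u_3 = a_3 + 3.7947·q_1 + 0.6914·q_2 = (-0.6341, 0.3171, 1.9024).
‖u_3‖ = 2.0303, so q_3 = (-0.3123, 0.1562, 0.9370).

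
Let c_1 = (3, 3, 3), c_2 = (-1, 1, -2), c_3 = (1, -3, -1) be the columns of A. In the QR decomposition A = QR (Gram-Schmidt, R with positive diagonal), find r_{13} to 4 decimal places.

c_1 = (3, 3, 3); ‖c_1‖ = 5.1962, so q_1 = (0.5774, 0.5774, 0.5774).
r_{13} = q_1·c_3 = -1.7321.

r_{13} = -1.7321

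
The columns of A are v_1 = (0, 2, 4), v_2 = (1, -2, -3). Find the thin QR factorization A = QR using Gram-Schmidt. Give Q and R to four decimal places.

v_1 = (0, 2, 4); ‖v_1‖ = 4.4721, so e_1 = (0.0000, 0.4472, 0.8944).
e_1·v_2 = 0.0000·1 + 0.4472·(-2) + 0.8944·(-3) = -3.5777.
u_2 = v_2 + 3.5777·e_1 = (1.0000, -0.4000, 0.2000).
‖u_2‖ = 1.0954, so e_2 = (0.9129, -0.3651, 0.1826).

Q = [[0.0000, 0.9129], [0.4472, -0.3651], [0.8944, 0.1826]], R = [[4.4721, -3.5777], [0.0000, 1.0954]]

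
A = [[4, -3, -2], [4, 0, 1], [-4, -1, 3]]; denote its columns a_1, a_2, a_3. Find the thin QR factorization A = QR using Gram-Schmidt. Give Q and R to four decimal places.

Q = [[0.5774, -0.7926, -0.1961], [0.5774, 0.2265, 0.7845], [-0.5774, -0.5661, 0.5883]], R = [[6.9282, -1.1547, -2.3094], [0.0000, 2.9439, 0.1132], [0.0000, 0.0000, 2.9417]]

a_1 = (4, 4, -4); ‖a_1‖ = 6.9282, so q_1 = (0.5774, 0.5774, -0.5774).
q_1·a_2 = 0.5774·(-3) + 0.5774·0 + (-0.5774)·(-1) = -1.1547.
u_2 = a_2 + 1.1547·q_1 = (-2.3333, 0.6667, -1.6667).
‖u_2‖ = 2.9439, so q_2 = (-0.7926, 0.2265, -0.5661).
q_1·a_3 = 0.5774·(-2) + 0.5774·1 + (-0.5774)·3 = -2.3094; q_2·a_3 = (-0.7926)·(-2) + 0.2265·1 + (-0.5661)·3 = 0.1132.
u_3 = a_3 + 2.3094·q_1 − 0.1132·q_2 = (-0.5769, 2.3077, 1.7308).
‖u_3‖ = 2.9417, so q_3 = (-0.1961, 0.7845, 0.5883).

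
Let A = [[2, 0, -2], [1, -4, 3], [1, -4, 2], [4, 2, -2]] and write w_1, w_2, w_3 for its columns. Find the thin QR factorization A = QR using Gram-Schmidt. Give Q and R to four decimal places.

Q = [[0.4264, 0.0000, -0.8189], [0.2132, -0.6667, 0.3913], [0.2132, -0.6667, -0.2093], [0.8528, 0.3333, 0.3640]], R = [[4.6904, 0.0000, -1.4924], [0.0000, 6.0000, -4.0000], [0.0000, 0.0000, 1.6652]]

w_1 = (2, 1, 1, 4); ‖w_1‖ = 4.6904, so e_1 = (0.4264, 0.2132, 0.2132, 0.8528).
e_1·w_2 = 0.4264·0 + 0.2132·(-4) + 0.2132·(-4) + 0.8528·2 = 0.0000.
u_2 = w_2 + 0.0000·e_1 = (0.0000, -4.0000, -4.0000, 2.0000).
‖u_2‖ = 6.0000, so e_2 = (0.0000, -0.6667, -0.6667, 0.3333).
e_1·w_3 = 0.4264·(-2) + 0.2132·3 + 0.2132·2 + 0.8528·(-2) = -1.4924; e_2·w_3 = 0.0000·(-2) + (-0.6667)·3 + (-0.6667)·2 + 0.3333·(-2) = -4.0000.
u_3 = w_3 + 1.4924·e_1 + 4.0000·e_2 = (-1.3636, 0.6515, -0.3485, 0.6061).
‖u_3‖ = 1.6652, so e_3 = (-0.8189, 0.3913, -0.2093, 0.3640).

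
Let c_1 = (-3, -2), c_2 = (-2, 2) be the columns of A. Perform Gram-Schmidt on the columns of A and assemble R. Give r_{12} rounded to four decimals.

r_{12} = 0.5547

c_1 = (-3, -2); ‖c_1‖ = 3.6056, so e_1 = (-0.8321, -0.5547).
r_{12} = e_1·c_2 = 0.5547.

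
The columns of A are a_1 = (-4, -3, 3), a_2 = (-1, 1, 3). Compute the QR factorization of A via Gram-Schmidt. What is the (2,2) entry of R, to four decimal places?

q_1 = a_1/‖a_1‖ = (-4, -3, 3)/5.8310 = (-0.6860, -0.5145, 0.5145).
r_{12} = q_1·a_2 = 1.7150.
u_2 = a_2 − 1.7150·q_1 = (0.1765, 1.8824, 2.1176).
r_{22} = ‖u_2‖ = 2.8388.

r_{22} = 2.8388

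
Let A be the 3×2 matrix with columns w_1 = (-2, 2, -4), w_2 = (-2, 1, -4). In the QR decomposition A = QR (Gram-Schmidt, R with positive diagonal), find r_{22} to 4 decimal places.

r_{22} = 0.9129

q_1 = w_1/‖w_1‖ = (-2, 2, -4)/4.8990 = (-0.4082, 0.4082, -0.8165).
r_{12} = q_1·w_2 = 4.4907.
u_2 = w_2 − 4.4907·q_1 = (-0.1667, -0.8333, -0.3333).
r_{22} = ‖u_2‖ = 0.9129.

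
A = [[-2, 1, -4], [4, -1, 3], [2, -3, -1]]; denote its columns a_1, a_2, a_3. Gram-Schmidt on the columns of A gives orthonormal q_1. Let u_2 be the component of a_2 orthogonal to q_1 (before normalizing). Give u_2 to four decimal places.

u_2 = (0.0000, 1.0000, -2.0000)

q_1 = a_1/‖a_1‖ = (-2, 4, 2)/4.8990 = (-0.4082, 0.8165, 0.4082).
r_{12} = q_1·a_2 = -2.4495.
u_2 = a_2 + 2.4495·q_1 = (0.0000, 1.0000, -2.0000).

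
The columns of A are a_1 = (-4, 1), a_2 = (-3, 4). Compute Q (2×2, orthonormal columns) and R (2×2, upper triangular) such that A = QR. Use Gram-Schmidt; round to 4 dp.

a_1 = (-4, 1); ‖a_1‖ = 4.1231, so q_1 = (-0.9701, 0.2425).
q_1·a_2 = (-0.9701)·(-3) + 0.2425·4 = 3.8806.
u_2 = a_2 − 3.8806·q_1 = (0.7647, 3.0588).
‖u_2‖ = 3.1530, so q_2 = (0.2425, 0.9701).

Q = [[-0.9701, 0.2425], [0.2425, 0.9701]], R = [[4.1231, 3.8806], [0.0000, 3.1530]]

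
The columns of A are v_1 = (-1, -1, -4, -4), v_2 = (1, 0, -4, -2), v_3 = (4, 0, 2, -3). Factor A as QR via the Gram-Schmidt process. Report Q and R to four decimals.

v_1 = (-1, -1, -4, -4); ‖v_1‖ = 5.8310, so q_1 = (-0.1715, -0.1715, -0.6860, -0.6860).
q_1·v_2 = (-0.1715)·1 + (-0.1715)·0 + (-0.6860)·(-4) + (-0.6860)·(-2) = 3.9445.
u_2 = v_2 − 3.9445·q_1 = (1.6765, 0.6765, -1.2941, 0.7059).
‖u_2‖ = 2.3326, so q_2 = (0.7187, 0.2900, -0.5548, 0.3026).
q_1·v_3 = (-0.1715)·4 + (-0.1715)·0 + (-0.6860)·2 + (-0.6860)·(-3) = 0.0000; q_2·v_3 = 0.7187·4 + 0.2900·0 + (-0.5548)·2 + 0.3026·(-3) = 0.8574.
u_3 = v_3 + 0.0000·q_1 − 0.8574·q_2 = (3.3838, -0.2486, 2.4757, -3.2595).
‖u_3‖ = 5.3165, so q_3 = (0.6365, -0.0468, 0.4657, -0.6131).

Q = [[-0.1715, 0.7187, 0.6365], [-0.1715, 0.2900, -0.0468], [-0.6860, -0.5548, 0.4657], [-0.6860, 0.3026, -0.6131]], R = [[5.8310, 3.9445, 0.0000], [0.0000, 2.3326, 0.8574], [0.0000, 0.0000, 5.3165]]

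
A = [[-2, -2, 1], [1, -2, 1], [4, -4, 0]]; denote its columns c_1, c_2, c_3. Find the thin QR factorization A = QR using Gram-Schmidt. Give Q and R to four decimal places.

e_1 = c_1/‖c_1‖ = (-2, 1, 4)/4.5826 = (-0.4364, 0.2182, 0.8729).
r_{12} = e_1·c_2 = -3.0551.
u_2 = c_2 + 3.0551·e_1 = (-3.3333, -1.3333, -1.3333).
‖u_2‖ = 3.8297, so e_2 = (-0.8704, -0.3482, -0.3482).
r_{13} = e_1·c_3 = -0.2182; r_{23} = e_2·c_3 = -1.2185.
u_3 = c_3 + 0.2182·e_1 + 1.2185·e_2 = (-0.1558, 0.6234, -0.2338).
‖u_3‖ = 0.6838, so e_3 = (-0.2279, 0.9117, -0.3419).

Q = [[-0.4364, -0.8704, -0.2279], [0.2182, -0.3482, 0.9117], [0.8729, -0.3482, -0.3419]], R = [[4.5826, -3.0551, -0.2182], [0.0000, 3.8297, -1.2185], [0.0000, 0.0000, 0.6838]]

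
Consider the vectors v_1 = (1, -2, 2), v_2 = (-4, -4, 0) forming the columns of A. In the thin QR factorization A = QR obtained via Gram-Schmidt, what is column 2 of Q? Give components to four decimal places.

v_1 = (1, -2, 2); ‖v_1‖ = 3.0000, so e_1 = (0.3333, -0.6667, 0.6667).
e_1·v_2 = 0.3333·(-4) + (-0.6667)·(-4) + 0.6667·0 = 1.3333.
u_2 = v_2 − 1.3333·e_1 = (-4.4444, -3.1111, -0.8889).
‖u_2‖ = 5.4975, so e_2 = (-0.8085, -0.5659, -0.1617).

e_2 = (-0.8085, -0.5659, -0.1617)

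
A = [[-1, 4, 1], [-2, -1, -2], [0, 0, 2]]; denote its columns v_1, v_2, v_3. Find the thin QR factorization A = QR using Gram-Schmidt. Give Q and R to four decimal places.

Q = [[-0.4472, 0.8944, 0.0000], [-0.8944, -0.4472, 0.0000], [0.0000, 0.0000, 1.0000]], R = [[2.2361, -0.8944, 1.3416], [0.0000, 4.0249, 1.7889], [0.0000, 0.0000, 2.0000]]

v_1 = (-1, -2, 0); ‖v_1‖ = 2.2361, so q_1 = (-0.4472, -0.8944, 0.0000).
q_1·v_2 = (-0.4472)·4 + (-0.8944)·(-1) + 0.0000·0 = -0.8944.
u_2 = v_2 + 0.8944·q_1 = (3.6000, -1.8000, 0.0000).
‖u_2‖ = 4.0249, so q_2 = (0.8944, -0.4472, 0.0000).
q_1·v_3 = (-0.4472)·1 + (-0.8944)·(-2) + 0.0000·2 = 1.3416; q_2·v_3 = 0.8944·1 + (-0.4472)·(-2) + 0.0000·2 = 1.7889.
u_3 = v_3 − 1.3416·q_1 − 1.7889·q_2 = (0.0000, 0.0000, 2.0000).
‖u_3‖ = 2.0000, so q_3 = (0.0000, 0.0000, 1.0000).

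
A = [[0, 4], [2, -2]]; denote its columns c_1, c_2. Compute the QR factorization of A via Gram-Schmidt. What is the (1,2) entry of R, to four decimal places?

r_{12} = -2.0000

q_1 = c_1/‖c_1‖ = (0, 2)/2.0000 = (0.0000, 1.0000).
r_{12} = q_1·c_2 = -2.0000.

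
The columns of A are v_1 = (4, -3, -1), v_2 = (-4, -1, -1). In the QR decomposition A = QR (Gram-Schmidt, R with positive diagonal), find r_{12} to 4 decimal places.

v_1 = (4, -3, -1); ‖v_1‖ = 5.0990, so e_1 = (0.7845, -0.5883, -0.1961).
r_{12} = e_1·v_2 = -2.3534.

r_{12} = -2.3534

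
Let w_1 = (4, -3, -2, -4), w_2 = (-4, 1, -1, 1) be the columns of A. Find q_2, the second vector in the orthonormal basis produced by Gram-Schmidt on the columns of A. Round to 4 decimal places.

q_1 = w_1/‖w_1‖ = (4, -3, -2, -4)/6.7082 = (0.5963, -0.4472, -0.2981, -0.5963).
r_{12} = q_1·w_2 = -3.1305.
u_2 = w_2 + 3.1305·q_1 = (-2.1333, -0.4000, -1.9333, -0.8667).
‖u_2‖ = 3.0332, so q_2 = (-0.7033, -0.1319, -0.6374, -0.2857).

q_2 = (-0.7033, -0.1319, -0.6374, -0.2857)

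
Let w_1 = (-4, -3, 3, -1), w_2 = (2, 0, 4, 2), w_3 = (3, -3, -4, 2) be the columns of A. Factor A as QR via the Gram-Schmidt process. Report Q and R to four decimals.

Q = [[-0.6761, 0.4560, 0.2850], [-0.5071, 0.0351, -0.8255], [0.5071, 0.7834, -0.3243], [-0.1690, 0.4209, 0.3636]], R = [[5.9161, 0.3381, -2.8735], [0.0000, 4.8873, -1.0289], [0.0000, 0.0000, 5.3558]]

w_1 = (-4, -3, 3, -1); ‖w_1‖ = 5.9161, so q_1 = (-0.6761, -0.5071, 0.5071, -0.1690).
q_1·w_2 = (-0.6761)·2 + (-0.5071)·0 + 0.5071·4 + (-0.1690)·2 = 0.3381.
u_2 = w_2 − 0.3381·q_1 = (2.2286, 0.1714, 3.8286, 2.0571).
‖u_2‖ = 4.8873, so q_2 = (0.4560, 0.0351, 0.7834, 0.4209).
q_1·w_3 = (-0.6761)·3 + (-0.5071)·(-3) + 0.5071·(-4) + (-0.1690)·2 = -2.8735; q_2·w_3 = 0.4560·3 + 0.0351·(-3) + 0.7834·(-4) + 0.4209·2 = -1.0289.
u_3 = w_3 + 2.8735·q_1 + 1.0289·q_2 = (1.5263, -4.4211, -1.7368, 1.9474).
‖u_3‖ = 5.3558, so q_3 = (0.2850, -0.8255, -0.3243, 0.3636).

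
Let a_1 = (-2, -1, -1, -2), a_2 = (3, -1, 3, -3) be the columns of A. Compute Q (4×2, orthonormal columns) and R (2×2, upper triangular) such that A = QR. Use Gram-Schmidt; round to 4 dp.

Q = [[-0.6325, 0.4949], [-0.3162, -0.2284], [-0.3162, 0.5330], [-0.6325, -0.6472]], R = [[3.1623, -0.6325], [0.0000, 5.2536]]

q_1 = a_1/‖a_1‖ = (-2, -1, -1, -2)/3.1623 = (-0.6325, -0.3162, -0.3162, -0.6325).
r_{12} = q_1·a_2 = -0.6325.
u_2 = a_2 + 0.6325·q_1 = (2.6000, -1.2000, 2.8000, -3.4000).
‖u_2‖ = 5.2536, so q_2 = (0.4949, -0.2284, 0.5330, -0.6472).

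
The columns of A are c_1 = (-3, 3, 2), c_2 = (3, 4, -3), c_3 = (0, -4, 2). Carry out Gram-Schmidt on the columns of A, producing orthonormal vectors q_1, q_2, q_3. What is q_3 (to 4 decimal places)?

c_1 = (-3, 3, 2); ‖c_1‖ = 4.6904, so q_1 = (-0.6396, 0.6396, 0.4264).
q_1·c_2 = (-0.6396)·3 + 0.6396·4 + 0.4264·(-3) = -0.6396.
u_2 = c_2 + 0.6396·q_1 = (2.5909, 4.4091, -2.7273).
‖u_2‖ = 5.7958, so q_2 = (0.4470, 0.7607, -0.4706).
q_1·c_3 = (-0.6396)·0 + 0.6396·(-4) + 0.4264·2 = -1.7056; q_2·c_3 = 0.4470·0 + 0.7607·(-4) + (-0.4706)·2 = -3.9841.
u_3 = c_3 + 1.7056·q_1 + 3.9841·q_2 = (0.6901, 0.1218, 0.8525).
‖u_3‖ = 1.1036, so q_3 = (0.6254, 0.1104, 0.7725).

q_3 = (0.6254, 0.1104, 0.7725)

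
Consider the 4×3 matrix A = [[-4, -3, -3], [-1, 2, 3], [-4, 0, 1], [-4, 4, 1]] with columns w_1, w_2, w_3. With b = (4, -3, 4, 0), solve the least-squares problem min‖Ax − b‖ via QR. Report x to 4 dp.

x = (-0.6584, -0.5868, -0.2596)

w_1 = (-4, -1, -4, -4); ‖w_1‖ = 7.0000, so e_1 = (-0.5714, -0.1429, -0.5714, -0.5714).
e_1·w_2 = (-0.5714)·(-3) + (-0.1429)·2 + (-0.5714)·0 + (-0.5714)·4 = -0.8571.
u_2 = w_2 + 0.8571·e_1 = (-3.4898, 1.8776, -0.4898, 3.5102).
‖u_2‖ = 5.3165, so e_2 = (-0.6564, 0.3532, -0.0921, 0.6602).
e_1·w_3 = (-0.5714)·(-3) + (-0.1429)·3 + (-0.5714)·1 + (-0.5714)·1 = 0.1429; e_2·w_3 = (-0.6564)·(-3) + 0.3532·3 + (-0.0921)·1 + 0.6602·1 = 3.5968.
u_3 = w_3 − 0.1429·e_1 − 3.5968·e_2 = (-0.5574, 1.7502, 1.4130, -1.2931).
‖u_3‖ = 2.6538, so e_3 = (-0.2100, 0.6595, 0.5324, -0.4873).
Qᵀb = (-4.1429, -4.0536, -0.6889).
Back-substitute: x_3 = -0.6889/2.6538 = -0.2596.
x_2 = (-4.0536 − 3.5968·(-0.2596))/5.3165 = -0.5868.
x_1 = (-4.1429 + 0.8571·(-0.5868) − 0.1429·(-0.2596))/7.0000 = -0.6584.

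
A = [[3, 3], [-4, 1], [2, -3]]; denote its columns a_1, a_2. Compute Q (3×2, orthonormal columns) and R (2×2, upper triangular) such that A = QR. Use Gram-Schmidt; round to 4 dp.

Q = [[0.5571, 0.7126], [-0.7428, 0.1980], [0.3714, -0.6730]], R = [[5.3852, -0.1857], [0.0000, 4.3549]]

e_1 = a_1/‖a_1‖ = (3, -4, 2)/5.3852 = (0.5571, -0.7428, 0.3714).
r_{12} = e_1·a_2 = -0.1857.
u_2 = a_2 + 0.1857·e_1 = (3.1034, 0.8621, -2.9310).
‖u_2‖ = 4.3549, so e_2 = (0.7126, 0.1980, -0.6730).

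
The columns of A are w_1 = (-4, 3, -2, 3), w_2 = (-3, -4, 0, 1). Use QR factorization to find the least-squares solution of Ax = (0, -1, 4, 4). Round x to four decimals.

q_1 = w_1/‖w_1‖ = (-4, 3, -2, 3)/6.1644 = (-0.6489, 0.4867, -0.3244, 0.4867).
r_{12} = q_1·w_2 = 0.4867.
u_2 = w_2 − 0.4867·q_1 = (-2.6842, -4.2368, 0.1579, 0.7632).
‖u_2‖ = 5.0757, so q_2 = (-0.5288, -0.8347, 0.0311, 0.1504).
Qᵀb = (0.1622, 1.5606).
Back-substitute: x_2 = 1.5606/5.0757 = 0.3075.
x_1 = (0.1622 − 0.4867·0.3075)/6.1644 = 0.0020.

x = (0.0020, 0.3075)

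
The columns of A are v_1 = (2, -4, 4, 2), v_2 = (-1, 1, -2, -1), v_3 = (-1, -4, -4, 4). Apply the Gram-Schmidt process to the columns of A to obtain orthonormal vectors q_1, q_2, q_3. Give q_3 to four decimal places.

v_1 = (2, -4, 4, 2); ‖v_1‖ = 6.3246, so q_1 = (0.3162, -0.6325, 0.6325, 0.3162).
q_1·v_2 = 0.3162·(-1) + (-0.6325)·1 + 0.6325·(-2) + 0.3162·(-1) = -2.5298.
u_2 = v_2 + 2.5298·q_1 = (-0.2000, -0.6000, -0.4000, -0.2000).
‖u_2‖ = 0.7746, so q_2 = (-0.2582, -0.7746, -0.5164, -0.2582).
q_1·v_3 = 0.3162·(-1) + (-0.6325)·(-4) + 0.6325·(-4) + 0.3162·4 = 0.9487; q_2·v_3 = (-0.2582)·(-1) + (-0.7746)·(-4) + (-0.5164)·(-4) + (-0.2582)·4 = 4.3894.
u_3 = v_3 − 0.9487·q_1 − 4.3894·q_2 = (-0.1667, 0.0000, -2.3333, 4.8333).
‖u_3‖ = 5.3697, so q_3 = (-0.0310, 0.0000, -0.4345, 0.9001).

q_3 = (-0.0310, 0.0000, -0.4345, 0.9001)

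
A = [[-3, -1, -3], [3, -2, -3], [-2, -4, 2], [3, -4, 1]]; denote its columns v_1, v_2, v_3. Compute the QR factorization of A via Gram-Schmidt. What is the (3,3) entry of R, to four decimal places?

v_1 = (-3, 3, -2, 3); ‖v_1‖ = 5.5678, so e_1 = (-0.5388, 0.5388, -0.3592, 0.5388).
e_1·v_2 = (-0.5388)·(-1) + 0.5388·(-2) + (-0.3592)·(-4) + 0.5388·(-4) = -1.2572.
u_2 = v_2 + 1.2572·e_1 = (-1.6774, -1.3226, -4.4516, -3.3226).
‖u_2‖ = 5.9514, so e_2 = (-0.2819, -0.2222, -0.7480, -0.5583).
e_1·v_3 = (-0.5388)·(-3) + 0.5388·(-3) + (-0.3592)·2 + 0.5388·1 = -0.1796; e_2·v_3 = (-0.2819)·(-3) + (-0.2222)·(-3) + (-0.7480)·2 + (-0.5583)·1 = -0.5420.
u_3 = v_3 + 0.1796·e_1 + 0.5420·e_2 = (-3.2495, -3.0237, 1.5301, 0.7942).
r_{33} = ‖u_3‖ = 4.7617.

r_{33} = 4.7617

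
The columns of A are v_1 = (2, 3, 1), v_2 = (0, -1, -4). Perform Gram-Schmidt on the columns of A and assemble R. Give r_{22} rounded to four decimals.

v_1 = (2, 3, 1); ‖v_1‖ = 3.7417, so q_1 = (0.5345, 0.8018, 0.2673).
q_1·v_2 = 0.5345·0 + 0.8018·(-1) + 0.2673·(-4) = -1.8708.
u_2 = v_2 + 1.8708·q_1 = (1.0000, 0.5000, -3.5000).
r_{22} = ‖u_2‖ = 3.6742.

r_{22} = 3.6742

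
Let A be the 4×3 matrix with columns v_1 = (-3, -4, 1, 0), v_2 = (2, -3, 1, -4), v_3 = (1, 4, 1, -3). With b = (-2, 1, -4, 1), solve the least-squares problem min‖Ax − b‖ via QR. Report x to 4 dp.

x = (-0.0844, -0.4613, -0.1902)

q_1 = v_1/‖v_1‖ = (-3, -4, 1, 0)/5.0990 = (-0.5883, -0.7845, 0.1961, 0.0000).
r_{12} = q_1·v_2 = 1.3728.
u_2 = v_2 − 1.3728·q_1 = (2.8077, -1.9231, 0.7308, -4.0000).
‖u_2‖ = 5.3024, so q_2 = (0.5295, -0.3627, 0.1378, -0.7544).
r_{13} = q_1·v_3 = -3.5301; r_{23} = q_2·v_3 = 1.4797.
u_3 = v_3 + 3.5301·q_1 − 1.4797·q_2 = (-1.8605, 1.7674, 1.4884, -1.8837).
‖u_3‖ = 3.5141, so q_3 = (-0.5294, 0.5030, 0.4235, -0.5360).
Qᵀb = (-0.3922, -2.7274, -0.6684).
Back-substitute: x_3 = -0.6684/3.5141 = -0.1902.
x_2 = (-2.7274 − 1.4797·(-0.1902))/5.3024 = -0.4613.
x_1 = (-0.3922 − 1.3728·(-0.4613) + 3.5301·(-0.1902))/5.0990 = -0.0844.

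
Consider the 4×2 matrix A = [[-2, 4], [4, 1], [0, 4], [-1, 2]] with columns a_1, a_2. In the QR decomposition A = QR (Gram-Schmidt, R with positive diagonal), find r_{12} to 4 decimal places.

a_1 = (-2, 4, 0, -1); ‖a_1‖ = 4.5826, so q_1 = (-0.4364, 0.8729, 0.0000, -0.2182).
r_{12} = q_1·a_2 = -1.3093.

r_{12} = -1.3093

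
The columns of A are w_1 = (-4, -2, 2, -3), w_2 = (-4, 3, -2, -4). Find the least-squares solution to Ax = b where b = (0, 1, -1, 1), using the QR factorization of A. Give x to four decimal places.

w_1 = (-4, -2, 2, -3); ‖w_1‖ = 5.7446, so q_1 = (-0.6963, -0.3482, 0.3482, -0.5222).
q_1·w_2 = (-0.6963)·(-4) + (-0.3482)·3 + 0.3482·(-2) + (-0.5222)·(-4) = 3.1334.
u_2 = w_2 − 3.1334·q_1 = (-1.8182, 4.0909, -3.0909, -2.3636).
‖u_2‖ = 5.9314, so q_2 = (-0.3065, 0.6897, -0.5211, -0.3985).
Qᵀb = (-1.2185, 0.8123).
Back-substitute: x_2 = 0.8123/5.9314 = 0.1370.
x_1 = (-1.2185 − 3.1334·0.1370)/5.7446 = -0.2868.

x = (-0.2868, 0.1370)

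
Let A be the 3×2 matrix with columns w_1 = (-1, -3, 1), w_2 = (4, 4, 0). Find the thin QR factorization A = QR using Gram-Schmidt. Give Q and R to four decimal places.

w_1 = (-1, -3, 1); ‖w_1‖ = 3.3166, so q_1 = (-0.3015, -0.9045, 0.3015).
q_1·w_2 = (-0.3015)·4 + (-0.9045)·4 + 0.3015·0 = -4.8242.
u_2 = w_2 + 4.8242·q_1 = (2.5455, -0.3636, 1.4545).
‖u_2‖ = 2.9542, so q_2 = (0.8616, -0.1231, 0.4924).

Q = [[-0.3015, 0.8616], [-0.9045, -0.1231], [0.3015, 0.4924]], R = [[3.3166, -4.8242], [0.0000, 2.9542]]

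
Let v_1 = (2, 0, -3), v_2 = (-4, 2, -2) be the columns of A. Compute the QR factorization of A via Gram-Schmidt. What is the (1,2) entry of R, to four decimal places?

r_{12} = -0.5547

v_1 = (2, 0, -3); ‖v_1‖ = 3.6056, so e_1 = (0.5547, 0.0000, -0.8321).
r_{12} = e_1·v_2 = -0.5547.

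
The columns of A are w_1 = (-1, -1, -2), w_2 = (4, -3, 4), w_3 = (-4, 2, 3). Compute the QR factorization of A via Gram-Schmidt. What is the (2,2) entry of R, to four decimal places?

r_{22} = 5.2440

e_1 = w_1/‖w_1‖ = (-1, -1, -2)/2.4495 = (-0.4082, -0.4082, -0.8165).
r_{12} = e_1·w_2 = -3.6742.
u_2 = w_2 + 3.6742·e_1 = (2.5000, -4.5000, 1.0000).
r_{22} = ‖u_2‖ = 5.2440.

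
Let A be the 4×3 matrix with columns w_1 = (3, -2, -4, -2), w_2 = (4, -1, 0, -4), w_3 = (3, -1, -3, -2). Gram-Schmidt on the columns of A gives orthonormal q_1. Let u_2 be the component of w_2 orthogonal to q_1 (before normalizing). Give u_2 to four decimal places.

u_2 = (2.0000, 0.3333, 2.6667, -2.6667)

w_1 = (3, -2, -4, -2); ‖w_1‖ = 5.7446, so q_1 = (0.5222, -0.3482, -0.6963, -0.3482).
q_1·w_2 = 0.5222·4 + (-0.3482)·(-1) + (-0.6963)·0 + (-0.3482)·(-4) = 3.8297.
u_2 = w_2 − 3.8297·q_1 = (2.0000, 0.3333, 2.6667, -2.6667).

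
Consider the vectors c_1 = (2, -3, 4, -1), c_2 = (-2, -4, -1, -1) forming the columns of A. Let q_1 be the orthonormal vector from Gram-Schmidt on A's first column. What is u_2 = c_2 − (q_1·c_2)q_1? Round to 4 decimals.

q_1 = c_1/‖c_1‖ = (2, -3, 4, -1)/5.4772 = (0.3651, -0.5477, 0.7303, -0.1826).
r_{12} = q_1·c_2 = 0.9129.
u_2 = c_2 − 0.9129·q_1 = (-2.3333, -3.5000, -1.6667, -0.8333).

u_2 = (-2.3333, -3.5000, -1.6667, -0.8333)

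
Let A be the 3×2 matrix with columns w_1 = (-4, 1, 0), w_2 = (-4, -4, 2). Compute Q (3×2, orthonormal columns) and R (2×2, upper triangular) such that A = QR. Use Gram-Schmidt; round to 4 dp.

Q = [[-0.9701, -0.2242], [0.2425, -0.8969], [0.0000, 0.3812]], R = [[4.1231, 2.9104], [0.0000, 5.2468]]

w_1 = (-4, 1, 0); ‖w_1‖ = 4.1231, so q_1 = (-0.9701, 0.2425, 0.0000).
q_1·w_2 = (-0.9701)·(-4) + 0.2425·(-4) + 0.0000·2 = 2.9104.
u_2 = w_2 − 2.9104·q_1 = (-1.1765, -4.7059, 2.0000).
‖u_2‖ = 5.2468, so q_2 = (-0.2242, -0.8969, 0.3812).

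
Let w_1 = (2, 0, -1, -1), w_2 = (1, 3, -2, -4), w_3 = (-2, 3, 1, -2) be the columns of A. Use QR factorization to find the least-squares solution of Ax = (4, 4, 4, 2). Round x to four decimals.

x = (8.4333, -4.3000, 4.7333)

w_1 = (2, 0, -1, -1); ‖w_1‖ = 2.4495, so q_1 = (0.8165, 0.0000, -0.4082, -0.4082).
q_1·w_2 = 0.8165·1 + 0.0000·3 + (-0.4082)·(-2) + (-0.4082)·(-4) = 3.2660.
u_2 = w_2 − 3.2660·q_1 = (-1.6667, 3.0000, -0.6667, -2.6667).
‖u_2‖ = 4.3970, so q_2 = (-0.3790, 0.6823, -0.1516, -0.6065).
q_1·w_3 = 0.8165·(-2) + 0.0000·3 + (-0.4082)·1 + (-0.4082)·(-2) = -1.2247; q_2·w_3 = (-0.3790)·(-2) + 0.6823·3 + (-0.1516)·1 + (-0.6065)·(-2) = 3.8663.
u_3 = w_3 + 1.2247·q_1 − 3.8663·q_2 = (0.4655, 0.3621, 1.0862, -0.1552).
‖u_3‖ = 1.2457, so q_3 = (0.3737, 0.2907, 0.8720, -0.1246).
Qᵀb = (0.8165, -0.6065, 5.8962).
Back-substitute: x_3 = 5.8962/1.2457 = 4.7333.
x_2 = (-0.6065 − 3.8663·4.7333)/4.3970 = -4.3000.
x_1 = (0.8165 − 3.2660·(-4.3000) + 1.2247·4.7333)/2.4495 = 8.4333.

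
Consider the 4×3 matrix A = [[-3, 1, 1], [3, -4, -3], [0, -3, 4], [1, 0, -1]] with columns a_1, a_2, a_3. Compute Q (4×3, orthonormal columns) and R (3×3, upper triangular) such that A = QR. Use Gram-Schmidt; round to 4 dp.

Q = [[-0.6882, -0.3637, -0.5613], [0.6882, -0.4336, -0.5806], [0.0000, -0.7973, 0.5870], [0.2294, 0.2098, 0.0578]], R = [[4.3589, -3.4412, -2.9824], [0.0000, 3.7627, -2.4618], [0.0000, 0.0000, 3.4705]]

e_1 = a_1/‖a_1‖ = (-3, 3, 0, 1)/4.3589 = (-0.6882, 0.6882, 0.0000, 0.2294).
r_{12} = e_1·a_2 = -3.4412.
u_2 = a_2 + 3.4412·e_1 = (-1.3684, -1.6316, -3.0000, 0.7895).
‖u_2‖ = 3.7627, so e_2 = (-0.3637, -0.4336, -0.7973, 0.2098).
r_{13} = e_1·a_3 = -2.9824; r_{23} = e_2·a_3 = -2.4618.
u_3 = a_3 + 2.9824·e_1 + 2.4618·e_2 = (-1.9480, -2.0149, 2.0372, 0.2007).
‖u_3‖ = 3.4705, so e_3 = (-0.5613, -0.5806, 0.5870, 0.0578).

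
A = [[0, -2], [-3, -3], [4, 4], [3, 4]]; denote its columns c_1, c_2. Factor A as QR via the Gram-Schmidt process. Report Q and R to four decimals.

Q = [[0.0000, -0.9191], [-0.5145, 0.1216], [0.6860, -0.1622], [0.5145, 0.3379]], R = [[5.8310, 6.3454], [0.0000, 2.1761]]

e_1 = c_1/‖c_1‖ = (0, -3, 4, 3)/5.8310 = (0.0000, -0.5145, 0.6860, 0.5145).
r_{12} = e_1·c_2 = 6.3454.
u_2 = c_2 − 6.3454·e_1 = (-2.0000, 0.2647, -0.3529, 0.7353).
‖u_2‖ = 2.1761, so e_2 = (-0.9191, 0.1216, -0.1622, 0.3379).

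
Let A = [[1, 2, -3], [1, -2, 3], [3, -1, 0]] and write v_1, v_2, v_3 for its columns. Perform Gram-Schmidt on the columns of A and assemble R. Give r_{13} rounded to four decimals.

q_1 = v_1/‖v_1‖ = (1, 1, 3)/3.3166 = (0.3015, 0.3015, 0.9045).
r_{13} = q_1·v_3 = 0.0000.

r_{13} = 0.0000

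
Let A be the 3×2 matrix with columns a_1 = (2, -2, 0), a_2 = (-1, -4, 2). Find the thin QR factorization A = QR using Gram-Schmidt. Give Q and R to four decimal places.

Q = [[0.7071, -0.6155], [-0.7071, -0.6155], [0.0000, 0.4924]], R = [[2.8284, 2.1213], [0.0000, 4.0620]]

q_1 = a_1/‖a_1‖ = (2, -2, 0)/2.8284 = (0.7071, -0.7071, 0.0000).
r_{12} = q_1·a_2 = 2.1213.
u_2 = a_2 − 2.1213·q_1 = (-2.5000, -2.5000, 2.0000).
‖u_2‖ = 4.0620, so q_2 = (-0.6155, -0.6155, 0.4924).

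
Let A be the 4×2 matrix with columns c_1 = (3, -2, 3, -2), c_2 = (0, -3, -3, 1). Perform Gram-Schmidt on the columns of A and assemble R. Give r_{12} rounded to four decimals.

r_{12} = -0.9806

e_1 = c_1/‖c_1‖ = (3, -2, 3, -2)/5.0990 = (0.5883, -0.3922, 0.5883, -0.3922).
r_{12} = e_1·c_2 = -0.9806.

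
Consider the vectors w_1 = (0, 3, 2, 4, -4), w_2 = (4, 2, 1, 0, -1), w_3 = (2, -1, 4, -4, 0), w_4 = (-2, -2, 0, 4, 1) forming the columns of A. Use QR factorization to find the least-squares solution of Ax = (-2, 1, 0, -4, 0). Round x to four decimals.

e_1 = w_1/‖w_1‖ = (0, 3, 2, 4, -4)/6.7082 = (0.0000, 0.4472, 0.2981, 0.5963, -0.5963).
r_{12} = e_1·w_2 = 1.7889.
u_2 = w_2 − 1.7889·e_1 = (4.0000, 1.2000, 0.4667, -1.0667, 0.0667).
‖u_2‖ = 4.3359, so e_2 = (0.9225, 0.2768, 0.1076, -0.2460, 0.0154).
r_{13} = e_1·w_3 = -1.6398; r_{23} = e_2·w_3 = 2.9829.
u_3 = w_3 + 1.6398·e_1 − 2.9829·e_2 = (-0.7518, -1.0922, 4.1678, -2.2884, -1.0236).
‖u_3‖ = 5.0412, so e_3 = (-0.1491, -0.2167, 0.8268, -0.4539, -0.2031).
r_{14} = e_1·w_4 = 0.8944; r_{24} = e_2·w_4 = -3.3672; r_{34} = e_3·w_4 = -1.2873.
u_4 = w_4 − 0.8944·e_1 + 3.3672·e_2 + 1.2873·e_3 = (0.9144, -1.7470, 1.1600, 2.0540, 1.3237).
‖u_4‖ = 3.3473, so e_4 = (0.2732, -0.5219, 0.3465, 0.6136, 0.3955).
Qᵀb = (-1.9379, -0.5843, 1.8974, -3.5227).
Back-substitute: x_4 = -3.5227/3.3473 = -1.0524.
x_3 = (1.8974 + 1.2873·(-1.0524))/5.0412 = 0.1076.
x_2 = (-0.5843 − 2.9829·0.1076 + 3.3672·(-1.0524))/4.3359 = -1.0261.
x_1 = (-1.9379 − 1.7889·(-1.0261) + 1.6398·0.1076 − 0.8944·(-1.0524))/6.7082 = 0.1514.

x = (0.1514, -1.0261, 0.1076, -1.0524)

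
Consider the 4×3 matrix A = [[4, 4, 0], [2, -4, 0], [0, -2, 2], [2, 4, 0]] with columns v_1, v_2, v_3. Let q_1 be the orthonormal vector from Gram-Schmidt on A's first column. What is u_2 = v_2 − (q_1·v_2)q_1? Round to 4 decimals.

u_2 = (1.3333, -5.3333, -2.0000, 2.6667)

q_1 = v_1/‖v_1‖ = (4, 2, 0, 2)/4.8990 = (0.8165, 0.4082, 0.0000, 0.4082).
r_{12} = q_1·v_2 = 3.2660.
u_2 = v_2 − 3.2660·q_1 = (1.3333, -5.3333, -2.0000, 2.6667).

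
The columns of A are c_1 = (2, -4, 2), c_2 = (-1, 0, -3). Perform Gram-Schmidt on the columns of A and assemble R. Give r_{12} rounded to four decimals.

c_1 = (2, -4, 2); ‖c_1‖ = 4.8990, so q_1 = (0.4082, -0.8165, 0.4082).
r_{12} = q_1·c_2 = -1.6330.

r_{12} = -1.6330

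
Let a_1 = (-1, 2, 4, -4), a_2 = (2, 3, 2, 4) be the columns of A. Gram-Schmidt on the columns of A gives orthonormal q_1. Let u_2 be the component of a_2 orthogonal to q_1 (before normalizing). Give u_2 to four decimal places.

a_1 = (-1, 2, 4, -4); ‖a_1‖ = 6.0828, so q_1 = (-0.1644, 0.3288, 0.6576, -0.6576).
q_1·a_2 = (-0.1644)·2 + 0.3288·3 + 0.6576·2 + (-0.6576)·4 = -0.6576.
u_2 = a_2 + 0.6576·q_1 = (1.8919, 3.2162, 2.4324, 3.5676).

u_2 = (1.8919, 3.2162, 2.4324, 3.5676)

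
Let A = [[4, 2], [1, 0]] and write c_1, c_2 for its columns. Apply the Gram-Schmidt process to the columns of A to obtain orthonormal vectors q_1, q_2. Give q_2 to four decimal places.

q_2 = (0.2425, -0.9701)

q_1 = c_1/‖c_1‖ = (4, 1)/4.1231 = (0.9701, 0.2425).
r_{12} = q_1·c_2 = 1.9403.
u_2 = c_2 − 1.9403·q_1 = (0.1176, -0.4706).
‖u_2‖ = 0.4851, so q_2 = (0.2425, -0.9701).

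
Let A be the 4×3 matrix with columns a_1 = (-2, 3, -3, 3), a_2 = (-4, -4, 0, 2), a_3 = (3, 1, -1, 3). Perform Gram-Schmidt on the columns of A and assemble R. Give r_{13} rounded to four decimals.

e_1 = a_1/‖a_1‖ = (-2, 3, -3, 3)/5.5678 = (-0.3592, 0.5388, -0.5388, 0.5388).
r_{13} = e_1·a_3 = 1.6164.

r_{13} = 1.6164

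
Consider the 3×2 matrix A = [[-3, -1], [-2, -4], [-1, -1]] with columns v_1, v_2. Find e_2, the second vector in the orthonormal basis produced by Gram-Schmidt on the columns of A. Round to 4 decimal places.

v_1 = (-3, -2, -1); ‖v_1‖ = 3.7417, so e_1 = (-0.8018, -0.5345, -0.2673).
e_1·v_2 = (-0.8018)·(-1) + (-0.5345)·(-4) + (-0.2673)·(-1) = 3.2071.
u_2 = v_2 − 3.2071·e_1 = (1.5714, -2.2857, -0.1429).
‖u_2‖ = 2.7775, so e_2 = (0.5658, -0.8230, -0.0514).

e_2 = (0.5658, -0.8230, -0.0514)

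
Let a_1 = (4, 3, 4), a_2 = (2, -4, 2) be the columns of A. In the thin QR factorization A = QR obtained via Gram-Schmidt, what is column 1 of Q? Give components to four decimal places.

q_1 = a_1/‖a_1‖ = (4, 3, 4)/6.4031 = (0.6247, 0.4685, 0.6247).

q_1 = (0.6247, 0.4685, 0.6247)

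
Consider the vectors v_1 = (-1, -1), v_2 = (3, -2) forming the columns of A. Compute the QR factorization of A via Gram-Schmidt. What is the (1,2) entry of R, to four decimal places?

r_{12} = -0.7071

v_1 = (-1, -1); ‖v_1‖ = 1.4142, so q_1 = (-0.7071, -0.7071).
r_{12} = q_1·v_2 = -0.7071.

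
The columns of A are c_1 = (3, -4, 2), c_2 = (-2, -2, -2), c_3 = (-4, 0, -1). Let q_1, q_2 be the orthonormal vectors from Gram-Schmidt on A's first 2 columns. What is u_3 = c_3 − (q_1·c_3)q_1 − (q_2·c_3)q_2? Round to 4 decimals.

u_3 = (-1.1860, -0.1977, 1.3837)

c_1 = (3, -4, 2); ‖c_1‖ = 5.3852, so q_1 = (0.5571, -0.7428, 0.3714).
q_1·c_2 = 0.5571·(-2) + (-0.7428)·(-2) + 0.3714·(-2) = -0.3714.
u_2 = c_2 + 0.3714·q_1 = (-1.7931, -2.2759, -1.8621).
‖u_2‖ = 3.4441, so q_2 = (-0.5206, -0.6608, -0.5406).
q_1·c_3 = 0.5571·(-4) + (-0.7428)·0 + 0.3714·(-1) = -2.5997; q_2·c_3 = (-0.5206)·(-4) + (-0.6608)·0 + (-0.5406)·(-1) = 2.6231.
u_3 = c_3 + 2.5997·q_1 − 2.6231·q_2 = (-1.1860, -0.1977, 1.3837).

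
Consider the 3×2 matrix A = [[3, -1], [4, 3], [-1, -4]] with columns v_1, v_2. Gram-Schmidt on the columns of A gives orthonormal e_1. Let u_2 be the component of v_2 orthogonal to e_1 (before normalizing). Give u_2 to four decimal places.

u_2 = (-2.5000, 1.0000, -3.5000)

v_1 = (3, 4, -1); ‖v_1‖ = 5.0990, so e_1 = (0.5883, 0.7845, -0.1961).
e_1·v_2 = 0.5883·(-1) + 0.7845·3 + (-0.1961)·(-4) = 2.5495.
u_2 = v_2 − 2.5495·e_1 = (-2.5000, 1.0000, -3.5000).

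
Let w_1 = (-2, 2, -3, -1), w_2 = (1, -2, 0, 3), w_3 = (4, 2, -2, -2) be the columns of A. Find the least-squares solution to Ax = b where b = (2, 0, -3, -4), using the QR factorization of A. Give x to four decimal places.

x = (0.2024, -0.2861, 0.6955)

w_1 = (-2, 2, -3, -1); ‖w_1‖ = 4.2426, so e_1 = (-0.4714, 0.4714, -0.7071, -0.2357).
e_1·w_2 = (-0.4714)·1 + 0.4714·(-2) + (-0.7071)·0 + (-0.2357)·3 = -2.1213.
u_2 = w_2 + 2.1213·e_1 = (0.0000, -1.0000, -1.5000, 2.5000).
‖u_2‖ = 3.0822, so e_2 = (0.0000, -0.3244, -0.4867, 0.8111).
e_1·w_3 = (-0.4714)·4 + 0.4714·2 + (-0.7071)·(-2) + (-0.2357)·(-2) = 0.9428; e_2·w_3 = (0.0000)·4 + (-0.3244)·2 + (-0.4867)·(-2) + 0.8111·(-2) = -1.2978.
u_3 = w_3 − 0.9428·e_1 + 1.2978·e_2 = (4.4444, 1.1345, -1.9649, -0.7251).
‖u_3‖ = 5.0425, so e_3 = (0.8814, 0.2250, -0.3897, -0.1438).
Qᵀb = (2.1213, -1.7844, 3.5070).
Back-substitute: x_3 = 3.5070/5.0425 = 0.6955.
x_2 = (-1.7844 + 1.2978·0.6955)/3.0822 = -0.2861.
x_1 = (2.1213 + 2.1213·(-0.2861) − 0.9428·0.6955)/4.2426 = 0.2024.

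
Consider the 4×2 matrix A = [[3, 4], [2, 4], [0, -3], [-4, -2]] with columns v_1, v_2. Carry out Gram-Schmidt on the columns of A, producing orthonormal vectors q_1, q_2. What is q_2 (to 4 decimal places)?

v_1 = (3, 2, 0, -4); ‖v_1‖ = 5.3852, so q_1 = (0.5571, 0.3714, 0.0000, -0.7428).
q_1·v_2 = 0.5571·4 + 0.3714·4 + 0.0000·(-3) + (-0.7428)·(-2) = 5.1995.
u_2 = v_2 − 5.1995·q_1 = (1.1034, 2.0690, -3.0000, 1.8621).
‖u_2‖ = 4.2386, so q_2 = (0.2603, 0.4881, -0.7078, 0.4393).

q_2 = (0.2603, 0.4881, -0.7078, 0.4393)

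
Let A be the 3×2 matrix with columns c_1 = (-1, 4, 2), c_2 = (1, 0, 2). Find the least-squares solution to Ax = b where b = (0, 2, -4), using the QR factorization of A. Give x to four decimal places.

c_1 = (-1, 4, 2); ‖c_1‖ = 4.5826, so e_1 = (-0.2182, 0.8729, 0.4364).
e_1·c_2 = (-0.2182)·1 + 0.8729·0 + 0.4364·2 = 0.6547.
u_2 = c_2 − 0.6547·e_1 = (1.1429, -0.5714, 1.7143).
‖u_2‖ = 2.1381, so e_2 = (0.5345, -0.2673, 0.8018).
Qᵀb = (0.0000, -3.7417).
Back-substitute: x_2 = -3.7417/2.1381 = -1.7500.
x_1 = (0.0000 − 0.6547·(-1.7500))/4.5826 = 0.2500.

x = (0.2500, -1.7500)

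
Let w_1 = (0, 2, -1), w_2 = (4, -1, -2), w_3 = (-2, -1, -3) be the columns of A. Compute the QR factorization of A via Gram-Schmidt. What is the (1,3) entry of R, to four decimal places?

w_1 = (0, 2, -1); ‖w_1‖ = 2.2361, so q_1 = (0.0000, 0.8944, -0.4472).
r_{13} = q_1·w_3 = 0.4472.

r_{13} = 0.4472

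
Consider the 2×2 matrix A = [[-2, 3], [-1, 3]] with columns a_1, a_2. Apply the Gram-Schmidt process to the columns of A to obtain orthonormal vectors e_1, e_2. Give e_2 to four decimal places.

e_1 = a_1/‖a_1‖ = (-2, -1)/2.2361 = (-0.8944, -0.4472).
r_{12} = e_1·a_2 = -4.0249.
u_2 = a_2 + 4.0249·e_1 = (-0.6000, 1.2000).
‖u_2‖ = 1.3416, so e_2 = (-0.4472, 0.8944).

e_2 = (-0.4472, 0.8944)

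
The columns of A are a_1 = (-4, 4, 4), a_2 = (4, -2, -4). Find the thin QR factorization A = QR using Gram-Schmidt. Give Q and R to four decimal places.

e_1 = a_1/‖a_1‖ = (-4, 4, 4)/6.9282 = (-0.5774, 0.5774, 0.5774).
r_{12} = e_1·a_2 = -5.7735.
u_2 = a_2 + 5.7735·e_1 = (0.6667, 1.3333, -0.6667).
‖u_2‖ = 1.6330, so e_2 = (0.4082, 0.8165, -0.4082).

Q = [[-0.5774, 0.4082], [0.5774, 0.8165], [0.5774, -0.4082]], R = [[6.9282, -5.7735], [0.0000, 1.6330]]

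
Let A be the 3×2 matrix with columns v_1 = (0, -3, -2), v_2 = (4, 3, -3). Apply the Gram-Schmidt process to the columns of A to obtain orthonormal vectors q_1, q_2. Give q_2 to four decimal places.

v_1 = (0, -3, -2); ‖v_1‖ = 3.6056, so q_1 = (0.0000, -0.8321, -0.5547).
q_1·v_2 = 0.0000·4 + (-0.8321)·3 + (-0.5547)·(-3) = -0.8321.
u_2 = v_2 + 0.8321·q_1 = (4.0000, 2.3077, -3.4615).
‖u_2‖ = 5.7713, so q_2 = (0.6931, 0.3999, -0.5998).

q_2 = (0.6931, 0.3999, -0.5998)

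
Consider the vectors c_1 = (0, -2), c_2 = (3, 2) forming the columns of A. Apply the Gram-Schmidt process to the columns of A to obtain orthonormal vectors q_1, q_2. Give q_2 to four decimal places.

q_2 = (1.0000, 0.0000)

q_1 = c_1/‖c_1‖ = (0, -2)/2.0000 = (0.0000, -1.0000).
r_{12} = q_1·c_2 = -2.0000.
u_2 = c_2 + 2.0000·q_1 = (3.0000, 0.0000).
‖u_2‖ = 3.0000, so q_2 = (1.0000, 0.0000).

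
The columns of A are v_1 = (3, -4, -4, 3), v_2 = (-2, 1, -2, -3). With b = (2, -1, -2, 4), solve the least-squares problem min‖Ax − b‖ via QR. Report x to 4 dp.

v_1 = (3, -4, -4, 3); ‖v_1‖ = 7.0711, so q_1 = (0.4243, -0.5657, -0.5657, 0.4243).
q_1·v_2 = 0.4243·(-2) + (-0.5657)·1 + (-0.5657)·(-2) + 0.4243·(-3) = -1.5556.
u_2 = v_2 + 1.5556·q_1 = (-1.3400, 0.1200, -2.8800, -2.3400).
‖u_2‖ = 3.9472, so q_2 = (-0.3395, 0.0304, -0.7296, -0.5928).
Qᵀb = (4.2426, -1.6214).
Back-substitute: x_2 = -1.6214/3.9472 = -0.4108.
x_1 = (4.2426 + 1.5556·(-0.4108))/7.0711 = 0.5096.

x = (0.5096, -0.4108)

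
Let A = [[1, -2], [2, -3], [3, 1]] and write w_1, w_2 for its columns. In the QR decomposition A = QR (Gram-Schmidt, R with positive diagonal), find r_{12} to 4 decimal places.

r_{12} = -1.3363

q_1 = w_1/‖w_1‖ = (1, 2, 3)/3.7417 = (0.2673, 0.5345, 0.8018).
r_{12} = q_1·w_2 = -1.3363.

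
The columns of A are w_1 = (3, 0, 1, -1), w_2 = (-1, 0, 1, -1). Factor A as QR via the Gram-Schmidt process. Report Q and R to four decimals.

Q = [[0.9045, -0.4264], [0.0000, 0.0000], [0.3015, 0.6396], [-0.3015, -0.6396]], R = [[3.3166, -0.3015], [0.0000, 1.7056]]

w_1 = (3, 0, 1, -1); ‖w_1‖ = 3.3166, so e_1 = (0.9045, 0.0000, 0.3015, -0.3015).
e_1·w_2 = 0.9045·(-1) + 0.0000·0 + 0.3015·1 + (-0.3015)·(-1) = -0.3015.
u_2 = w_2 + 0.3015·e_1 = (-0.7273, 0.0000, 1.0909, -1.0909).
‖u_2‖ = 1.7056, so e_2 = (-0.4264, 0.0000, 0.6396, -0.6396).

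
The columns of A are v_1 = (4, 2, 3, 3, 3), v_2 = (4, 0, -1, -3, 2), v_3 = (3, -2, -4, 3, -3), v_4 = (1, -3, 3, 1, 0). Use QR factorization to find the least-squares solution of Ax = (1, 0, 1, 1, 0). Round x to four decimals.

x = (0.1998, -0.0590, 0.0608, 0.1442)

v_1 = (4, 2, 3, 3, 3); ‖v_1‖ = 6.8557, so e_1 = (0.5835, 0.2917, 0.4376, 0.4376, 0.4376).
e_1·v_2 = 0.5835·4 + 0.2917·0 + 0.4376·(-1) + 0.4376·(-3) + 0.4376·2 = 1.4586.
u_2 = v_2 − 1.4586·e_1 = (3.1489, -0.4255, -1.6383, -3.6383, 1.3617).
‖u_2‖ = 5.2794, so e_2 = (0.5965, -0.0806, -0.3103, -0.6891, 0.2579).
e_1·v_3 = 0.5835·3 + 0.2917·(-2) + 0.4376·(-4) + 0.4376·3 + 0.4376·(-3) = -0.5835; e_2·v_3 = 0.5965·3 + (-0.0806)·(-2) + (-0.3103)·(-4) + (-0.6891)·3 + 0.2579·(-3) = 0.3506.
u_3 = v_3 + 0.5835·e_1 − 0.3506·e_2 = (3.1313, -1.8015, -3.6359, 3.4969, -2.8351).
‖u_3‖ = 6.8218, so e_3 = (0.4590, -0.2641, -0.5330, 0.5126, -0.4156).
e_1·v_4 = 0.5835·1 + 0.2917·(-3) + 0.4376·3 + 0.4376·1 + 0.4376·0 = 1.4586; e_2·v_4 = 0.5965·1 + (-0.0806)·(-3) + (-0.3103)·3 + (-0.6891)·1 + 0.2579·0 = -0.7818; e_3·v_4 = 0.4590·1 + (-0.2641)·(-3) + (-0.5330)·3 + 0.5126·1 + (-0.4156)·0 = 0.1649.
u_4 = v_4 − 1.4586·e_1 + 0.7818·e_2 − 0.1649·e_3 = (0.5396, -3.4450, 2.2070, -0.2617, -0.3681).
‖u_4‖ = 4.1514, so e_4 = (0.1300, -0.8298, 0.5316, -0.0630, -0.0887).
Qᵀb = (1.4586, -0.4030, 0.4386, 0.5986).
Back-substitute: x_4 = 0.5986/4.1514 = 0.1442.
x_3 = (0.4386 − 0.1649·0.1442)/6.8218 = 0.0608.
x_2 = (-0.4030 − 0.3506·0.0608 + 0.7818·0.1442)/5.2794 = -0.0590.
x_1 = (1.4586 − 1.4586·(-0.0590) + 0.5835·0.0608 − 1.4586·0.1442)/6.8557 = 0.1998.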